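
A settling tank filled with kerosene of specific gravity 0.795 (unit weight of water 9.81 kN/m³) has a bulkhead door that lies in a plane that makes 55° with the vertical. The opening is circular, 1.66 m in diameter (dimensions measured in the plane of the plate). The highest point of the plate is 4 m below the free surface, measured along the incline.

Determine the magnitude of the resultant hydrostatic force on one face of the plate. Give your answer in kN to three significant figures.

γ = 0.795 × 9.81 = 7.79895 kN/m³.
The plate makes 55° with the vertical, i.e. θ = 90° − 55° = 35° to the horizontal. Measuring y along the incline from the free-surface line, vertical depth h = y·sinθ with sinθ = 0.573576.
The centroid is at the centre, 0.83 m below the top of the plate, so y_c = 4 + 0.83 = 4.83 m and h_c = 4.83 × 0.573576 = 2.77037 m.
A = π(0.83)² = 2.16424 m².
Resultant F = γ·h_c·A = 7.79895 × 2.77037 × 2.16424 = 46.7605 kN.

F ≈ 46.8 kN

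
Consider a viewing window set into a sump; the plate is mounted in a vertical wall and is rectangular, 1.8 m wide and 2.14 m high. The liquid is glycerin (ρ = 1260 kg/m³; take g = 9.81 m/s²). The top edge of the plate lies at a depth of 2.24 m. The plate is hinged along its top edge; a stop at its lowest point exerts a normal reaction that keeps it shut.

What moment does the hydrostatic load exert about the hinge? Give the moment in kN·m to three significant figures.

γ = ρg = 1260 × 9.81 / 1000 = 12.3606 kN/m³.
The centroid lies 2.14/2 = 1.07 m below the top edge, so the centroid depth is h_c = 2.24 + 1.07 = 3.31 m.
A = 1.8 × 2.14 = 3.852 m².
Resultant F = γ·h_c·A = 12.3606 × 3.31 × 3.852 = 157.599 kN.
I_c = b·h³/12 = 1.8 × 2.14³/12 = 1.47005 m⁴.
Centre of pressure: y_p = y_c + I_c/(y_c·A) = 3.31 + 1.47005/(3.31 × 3.852) = 3.31 + 0.115297 = 3.4253 m along the plane.
The resultant acts 1.07 + 0.115297 = 1.1853 m (along the plate) below the hinge at the top edge, so the moment about the hinge is M = F × 1.1853 = 157.599 × 1.1853 = 186.802 kN·m.

M ≈ 187 kN·m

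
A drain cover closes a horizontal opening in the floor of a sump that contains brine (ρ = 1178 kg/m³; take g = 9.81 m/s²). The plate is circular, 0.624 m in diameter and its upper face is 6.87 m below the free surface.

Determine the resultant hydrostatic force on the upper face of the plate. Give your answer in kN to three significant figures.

γ = ρg = 1178 × 9.81 / 1000 = 11.55618 kN/m³.
The plate is horizontal, so pressure is uniform at p = γ·h = 11.55618 × 6.87 = 79.391 kN/m².
A = π(0.312)² = 0.305815 m².
F = p·A = 79.391 × 0.305815 = 24.279 kN.

F ≈ 24.3 kN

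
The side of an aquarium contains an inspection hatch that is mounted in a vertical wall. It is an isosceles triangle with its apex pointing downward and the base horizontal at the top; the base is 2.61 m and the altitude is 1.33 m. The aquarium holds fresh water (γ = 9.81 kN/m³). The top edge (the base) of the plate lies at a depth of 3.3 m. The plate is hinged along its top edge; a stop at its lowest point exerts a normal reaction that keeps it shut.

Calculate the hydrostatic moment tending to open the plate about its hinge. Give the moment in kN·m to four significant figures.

γ = 9.81 kN/m³.
With the apex down, the centroid sits h/3 = 1.33/3 = 0.443333 m below the base (the top edge), so the centroid depth is h_c = 3.3 + 0.443333 = 3.74333 m.
A = ½ × 2.61 × 1.33 = 1.73565 m².
Resultant F = γ·h_c·A = 9.81 × 3.74333 × 1.73565 = 63.7367 kN.
I_c = b·h³/36 = 2.61 × 1.33³/36 = 0.170566 m⁴.
Centre of pressure: y_p = y_c + I_c/(y_c·A) = 3.74333 + 0.170566/(3.74333 × 1.73565) = 3.74333 + 0.0262526 = 3.76958 m along the plane.
The resultant acts 0.443333 + 0.0262526 = 0.469586 m (along the plate) below the hinge at the top edge, so the moment about the hinge is M = F × 0.469586 = 63.7367 × 0.469586 = 29.9299 kN·m.

M ≈ 29.93 kN·m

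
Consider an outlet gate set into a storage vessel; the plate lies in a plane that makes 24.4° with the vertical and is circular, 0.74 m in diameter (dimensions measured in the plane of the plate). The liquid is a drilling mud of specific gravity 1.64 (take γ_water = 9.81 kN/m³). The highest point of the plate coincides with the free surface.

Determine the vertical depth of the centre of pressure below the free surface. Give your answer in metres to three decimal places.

h_p = 0.421 m

γ = 1.64 × 9.81 = 16.0884 kN/m³.
The plate makes 24.4° with the vertical, i.e. θ = 90° − 24.4° = 65.6° to the horizontal. Measuring y along the incline from the free-surface line, vertical depth h = y·sinθ with sinθ = 0.910684.
The centroid is at the centre, 0.37 m below the top of the plate, so y_c = 0.37 m and h_c = 0.37 × 0.910684 = 0.336953 m.
A = π(0.37)² = 0.430084 m².
Resultant F = γ·h_c·A = 16.0884 × 0.336953 × 0.430084 = 2.3315 kN.
I_c = πr⁴/4 = π × 0.37⁴/4 = 0.0147196 m⁴.
Centre of pressure: y_p = y_c + I_c/(y_c·A) = 0.37 + 0.0147196/(0.37 × 0.430084) = 0.37 + 0.0924998 = 0.4625 m along the plane.
Vertically, h_p = y_p·sinθ = 0.4625 × 0.910684 = 0.421191 m.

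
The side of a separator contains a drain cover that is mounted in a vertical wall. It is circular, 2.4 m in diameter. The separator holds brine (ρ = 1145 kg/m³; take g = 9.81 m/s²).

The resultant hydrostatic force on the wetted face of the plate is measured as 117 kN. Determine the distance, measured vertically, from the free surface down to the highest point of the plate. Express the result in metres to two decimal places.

d_top ≈ 1.10 m

γ = ρg = 1145 × 9.81 / 1000 = 11.23245 kN/m³.
A = π(1.2)² = 4.52389 m².
From F = γ·h_c·A, the centroid depth is h_c = 117/(11.23245 × 4.52389) = 2.3025 m.
The centroid is at the centre, 1.2 m below the top of the plate, so the highest point sits at h_top = 2.3025 − 1.2 = 1.1025 m below the surface.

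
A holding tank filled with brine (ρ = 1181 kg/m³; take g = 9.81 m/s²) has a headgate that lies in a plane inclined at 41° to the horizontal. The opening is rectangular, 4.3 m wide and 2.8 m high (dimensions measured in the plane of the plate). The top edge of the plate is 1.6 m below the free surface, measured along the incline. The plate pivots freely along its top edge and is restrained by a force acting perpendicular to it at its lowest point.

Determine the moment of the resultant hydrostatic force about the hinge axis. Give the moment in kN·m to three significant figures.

M ≈ 444 kN·m

γ = ρg = 1181 × 9.81 / 1000 = 11.58561 kN/m³.
Let θ = 41° be the plate's angle to the horizontal; measure y along the incline from where the plane meets the free surface. Vertical depth h = y·sinθ with sinθ = 0.656059.
The centroid lies 2.8/2 = 1.4 m below the top edge, so y_c = 1.6 + 1.4 = 3 m and h_c = 3 × 0.656059 = 1.96818 m.
A = 4.3 × 2.8 = 12.04 m².
Resultant F = γ·h_c·A = 11.58561 × 1.96818 × 12.04 = 274.543 kN.
I_c = b·h³/12 = 4.3 × 2.8³/12 = 7.86613 m⁴.
Centre of pressure: y_p = y_c + I_c/(y_c·A) = 3 + 7.86613/(3 × 12.04) = 3 + 0.217778 = 3.21778 m along the plane.
The resultant acts 1.4 + 0.217778 = 1.61778 m (along the plate) below the hinge at the top edge, so the moment about the hinge is M = F × 1.61778 = 274.543 × 1.61778 = 444.15 kN·m.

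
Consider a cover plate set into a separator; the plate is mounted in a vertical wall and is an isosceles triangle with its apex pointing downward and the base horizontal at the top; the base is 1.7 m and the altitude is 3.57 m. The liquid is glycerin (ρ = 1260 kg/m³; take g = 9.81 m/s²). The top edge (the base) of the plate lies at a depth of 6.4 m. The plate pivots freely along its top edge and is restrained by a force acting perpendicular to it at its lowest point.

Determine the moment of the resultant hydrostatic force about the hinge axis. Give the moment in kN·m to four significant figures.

γ = ρg = 1260 × 9.81 / 1000 = 12.3606 kN/m³.
With the apex down, the centroid sits h/3 = 3.57/3 = 1.19 m below the base (the top edge), so the centroid depth is h_c = 6.4 + 1.19 = 7.59 m.
A = ½ × 1.7 × 3.57 = 3.0345 m².
Resultant F = γ·h_c·A = 12.3606 × 7.59 × 3.0345 = 284.688 kN.
I_c = b·h³/36 = 1.7 × 3.57³/36 = 2.14858 m⁴.
Centre of pressure: y_p = y_c + I_c/(y_c·A) = 7.59 + 2.14858/(7.59 × 3.0345) = 7.59 + 0.0932873 = 7.68329 m along the plane.
The resultant acts 1.19 + 0.0932873 = 1.28329 m (along the plate) below the hinge at the top edge, so the moment about the hinge is M = F × 1.28329 = 284.688 × 1.28329 = 365.337 kN·m.

M ≈ 365.3 kN·m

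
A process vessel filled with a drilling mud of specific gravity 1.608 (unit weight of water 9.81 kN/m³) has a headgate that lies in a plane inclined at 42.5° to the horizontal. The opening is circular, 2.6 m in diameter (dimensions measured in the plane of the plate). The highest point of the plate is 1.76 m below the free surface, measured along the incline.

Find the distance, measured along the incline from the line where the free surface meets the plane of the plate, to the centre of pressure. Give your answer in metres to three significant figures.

y_p = 3.20 m

γ = 1.608 × 9.81 = 15.77448 kN/m³.
Let θ = 42.5° be the plate's angle to the horizontal; measure y along the incline from where the plane meets the free surface. Vertical depth h = y·sinθ with sinθ = 0.675590.
The centroid is at the centre, 1.3 m below the top of the plate, so y_c = 1.76 + 1.3 = 3.06 m and h_c = 3.06 × 0.675590 = 2.06731 m.
A = π(1.3)² = 5.30929 m².
Resultant F = γ·h_c·A = 15.77448 × 2.06731 × 5.30929 = 173.14 kN.
I_c = πr⁴/4 = π × 1.3⁴/4 = 2.24318 m⁴.
Centre of pressure: y_p = y_c + I_c/(y_c·A) = 3.06 + 2.24318/(3.06 × 5.30929) = 3.06 + 0.138072 = 3.19807 m along the plane.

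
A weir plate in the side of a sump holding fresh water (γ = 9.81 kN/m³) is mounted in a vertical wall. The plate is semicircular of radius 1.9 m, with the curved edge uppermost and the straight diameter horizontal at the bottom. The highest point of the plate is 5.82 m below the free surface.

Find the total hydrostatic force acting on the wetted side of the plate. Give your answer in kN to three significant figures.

γ = 9.81 kN/m³.
The centroid lies 4r/(3π) = 0.806385 m above the diameter, so r − 4r/(3π) = 1.9 − 0.806385 = 1.09361 m below the topmost point, so the centroid depth is h_c = 5.82 + 1.09361 = 6.91361 m.
A = πr²/2 = π × 1.9²/2 = 5.67057 m².
Resultant F = γ·h_c·A = 9.81 × 6.91361 × 5.67057 = 384.592 kN.

F ≈ 385 kN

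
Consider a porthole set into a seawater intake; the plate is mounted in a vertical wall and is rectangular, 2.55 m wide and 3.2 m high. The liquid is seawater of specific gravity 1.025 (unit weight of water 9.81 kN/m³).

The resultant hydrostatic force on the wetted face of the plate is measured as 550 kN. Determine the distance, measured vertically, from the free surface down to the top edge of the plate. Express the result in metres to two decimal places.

d_top ≈ 5.10 m

γ = 1.025 × 9.81 = 10.05525 kN/m³.
A = 2.55 × 3.2 = 8.16 m².
From F = γ·h_c·A, the centroid depth is h_c = 550/(10.05525 × 8.16) = 6.70316 m.
The centroid lies 3.2/2 = 1.6 m below the top edge, so the top edge sits at h_top = 6.70316 − 1.6 = 5.10316 m below the surface.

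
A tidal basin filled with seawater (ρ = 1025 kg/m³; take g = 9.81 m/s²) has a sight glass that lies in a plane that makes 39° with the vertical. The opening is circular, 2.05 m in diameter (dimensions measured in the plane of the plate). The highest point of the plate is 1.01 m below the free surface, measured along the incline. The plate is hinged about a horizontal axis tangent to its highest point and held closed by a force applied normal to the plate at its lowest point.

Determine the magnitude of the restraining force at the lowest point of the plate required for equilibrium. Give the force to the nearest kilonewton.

γ = ρg = 1025 × 9.81 / 1000 = 10.05525 kN/m³.
The plate makes 39° with the vertical, i.e. θ = 90° − 39° = 51° to the horizontal. Measuring y along the incline from the free-surface line, vertical depth h = y·sinθ with sinθ = 0.777146.
The centroid is at the centre, 1.025 m below the top of the plate, so y_c = 1.01 + 1.025 = 2.035 m and h_c = 2.035 × 0.777146 = 1.58149 m.
A = π(1.025)² = 3.30064 m².
Resultant F = γ·h_c·A = 10.05525 × 1.58149 × 3.30064 = 52.4877 kN.
I_c = πr⁴/4 = π × 1.025⁴/4 = 0.866933 m⁴.
Centre of pressure: y_p = y_c + I_c/(y_c·A) = 2.035 + 0.866933/(2.035 × 3.30064) = 2.035 + 0.129069 = 2.16407 m along the plane.
The resultant acts 1.025 + 0.129069 = 1.15407 m (along the plate) below the hinge at the top edge, so the moment about the hinge is M = F × 1.15407 = 52.4877 × 1.15407 = 60.5745 kN·m.
A normal force at the bottom, 2.05 m from the hinge, must supply this moment: P = 60.5745/2.05 = 29.5485 kN.

P ≈ 30 kN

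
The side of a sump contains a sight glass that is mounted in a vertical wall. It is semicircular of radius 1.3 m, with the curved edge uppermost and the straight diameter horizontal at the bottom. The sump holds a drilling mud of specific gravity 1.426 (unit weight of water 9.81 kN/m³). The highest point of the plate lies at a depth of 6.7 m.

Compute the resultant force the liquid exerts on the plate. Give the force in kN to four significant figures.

F ≈ 276.6 kN

γ = 1.426 × 9.81 = 13.98906 kN/m³.
The centroid lies 4r/(3π) = 0.551737 m above the diameter, so r − 4r/(3π) = 1.3 − 0.551737 = 0.748263 m below the topmost point, so the centroid depth is h_c = 6.7 + 0.748263 = 7.44826 m.
A = πr²/2 = π × 1.3²/2 = 2.65465 m².
Resultant F = γ·h_c·A = 13.98906 × 7.44826 × 2.65465 = 276.599 kN.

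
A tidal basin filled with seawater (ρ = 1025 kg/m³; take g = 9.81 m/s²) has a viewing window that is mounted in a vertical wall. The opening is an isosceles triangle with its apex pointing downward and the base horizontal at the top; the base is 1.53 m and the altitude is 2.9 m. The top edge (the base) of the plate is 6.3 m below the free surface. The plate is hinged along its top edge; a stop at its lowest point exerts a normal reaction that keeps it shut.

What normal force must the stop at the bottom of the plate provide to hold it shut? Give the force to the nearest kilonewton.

P ≈ 58 kN

γ = ρg = 1025 × 9.81 / 1000 = 10.05525 kN/m³.
With the apex down, the centroid sits h/3 = 2.9/3 = 0.966667 m below the base (the top edge), so the centroid depth is h_c = 6.3 + 0.966667 = 7.26667 m.
A = ½ × 1.53 × 2.9 = 2.2185 m².
Resultant F = γ·h_c·A = 10.05525 × 7.26667 × 2.2185 = 162.102 kN.
I_c = b·h³/36 = 1.53 × 2.9³/36 = 1.03653 m⁴.
Centre of pressure: y_p = y_c + I_c/(y_c·A) = 7.26667 + 1.03653/(7.26667 × 2.2185) = 7.26667 + 0.0642965 = 7.33097 m along the plane.
The resultant acts 0.966667 + 0.0642965 = 1.03096 m (along the plate) below the hinge at the top edge, so the moment about the hinge is M = F × 1.03096 = 162.102 × 1.03096 = 167.121 kN·m.
A normal force at the bottom, 2.9 m from the hinge, must supply this moment: P = 167.121/2.9 = 57.6279 kN.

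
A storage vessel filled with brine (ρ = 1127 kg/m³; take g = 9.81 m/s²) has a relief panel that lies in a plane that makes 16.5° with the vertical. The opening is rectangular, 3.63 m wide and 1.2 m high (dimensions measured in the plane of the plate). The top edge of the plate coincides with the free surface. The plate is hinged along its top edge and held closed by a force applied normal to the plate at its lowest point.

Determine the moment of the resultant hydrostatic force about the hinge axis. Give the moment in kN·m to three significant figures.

γ = ρg = 1127 × 9.81 / 1000 = 11.05587 kN/m³.
The plate makes 16.5° with the vertical, i.e. θ = 90° − 16.5° = 73.5° to the horizontal. Measuring y along the incline from the free-surface line, vertical depth h = y·sinθ with sinθ = 0.958820.
The centroid lies 1.2/2 = 0.6 m below the top edge, so y_c = 0.6 m and h_c = 0.6 × 0.958820 = 0.575292 m.
A = 3.63 × 1.2 = 4.356 m².
Resultant F = γ·h_c·A = 11.05587 × 0.575292 × 4.356 = 27.7057 kN.
I_c = b·h³/12 = 3.63 × 1.2³/12 = 0.52272 m⁴.
Centre of pressure: y_p = y_c + I_c/(y_c·A) = 0.6 + 0.52272/(0.6 × 4.356) = 0.6 + 0.2 = 0.8 m along the plane.
The resultant acts 0.6 + 0.2 = 0.8 m (along the plate) below the hinge at the top edge, so the moment about the hinge is M = F × 0.8 = 27.7057 × 0.8 = 22.1646 kN·m.

M ≈ 22.2 kN·m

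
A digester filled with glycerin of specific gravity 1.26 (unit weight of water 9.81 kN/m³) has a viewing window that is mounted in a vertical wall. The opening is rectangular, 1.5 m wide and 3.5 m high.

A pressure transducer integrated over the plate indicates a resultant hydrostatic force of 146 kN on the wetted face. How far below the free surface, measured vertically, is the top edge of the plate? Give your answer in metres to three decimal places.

γ = 1.26 × 9.81 = 12.3606 kN/m³.
A = 1.5 × 3.5 = 5.25 m².
From F = γ·h_c·A, the centroid depth is h_c = 146/(12.3606 × 5.25) = 2.24985 m.
The centroid lies 3.5/2 = 1.75 m below the top edge, so the top edge sits at h_top = 2.24985 − 1.75 = 0.49985 m below the surface.

d_top ≈ 0.500 m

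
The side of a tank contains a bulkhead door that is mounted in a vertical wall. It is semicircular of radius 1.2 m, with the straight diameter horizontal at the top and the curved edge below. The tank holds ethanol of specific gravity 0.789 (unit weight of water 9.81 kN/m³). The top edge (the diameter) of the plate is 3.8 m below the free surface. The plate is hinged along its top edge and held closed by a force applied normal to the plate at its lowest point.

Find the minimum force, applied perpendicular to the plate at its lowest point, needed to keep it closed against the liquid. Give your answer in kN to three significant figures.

γ = 0.789 × 9.81 = 7.74009 kN/m³.
The centroid of a semicircle lies 4r/(3π) = 0.509296 m from the diameter, here below the top edge, so the centroid depth is h_c = 3.8 + 0.509296 = 4.3093 m.
A = πr²/2 = π × 1.2²/2 = 2.26195 m².
Resultant F = γ·h_c·A = 7.74009 × 4.3093 × 2.26195 = 75.4459 kN.
I_c = (π/8 − 8/(9π))·r⁴ = 0.109757 × 1.2⁴ = 0.227592 m⁴.
Centre of pressure: y_p = y_c + I_c/(y_c·A) = 4.3093 + 0.227592/(4.3093 × 2.26195) = 4.3093 + 0.0233489 = 4.33265 m along the plane.
The resultant acts 0.509296 + 0.0233489 = 0.532645 m (along the plate) below the hinge at the top edge, so the moment about the hinge is M = F × 0.532645 = 75.4459 × 0.532645 = 40.1859 kN·m.
A normal force at the bottom, 1.2 m from the hinge, must supply this moment: P = 40.1859/1.2 = 33.4883 kN.

P ≈ 33.5 kN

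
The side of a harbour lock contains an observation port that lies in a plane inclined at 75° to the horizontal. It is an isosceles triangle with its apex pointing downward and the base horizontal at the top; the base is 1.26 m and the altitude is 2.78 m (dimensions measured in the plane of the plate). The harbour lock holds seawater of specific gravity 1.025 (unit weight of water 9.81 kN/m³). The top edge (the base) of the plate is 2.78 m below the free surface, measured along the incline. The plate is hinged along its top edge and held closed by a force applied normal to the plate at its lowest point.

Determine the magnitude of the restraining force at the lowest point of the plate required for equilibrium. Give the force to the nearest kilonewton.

γ = 1.025 × 9.81 = 10.05525 kN/m³.
Let θ = 75° be the plate's angle to the horizontal; measure y along the incline from where the plane meets the free surface. Vertical depth h = y·sinθ with sinθ = 0.965926.
With the apex down, the centroid sits h/3 = 2.78/3 = 0.926667 m below the base (the top edge), so y_c = 2.78 + 0.926667 = 3.70667 m and h_c = 3.70667 × 0.965926 = 3.58037 m.
A = ½ × 1.26 × 2.78 = 1.7514 m².
Resultant F = γ·h_c·A = 10.05525 × 3.58037 × 1.7514 = 63.0531 kN.
I_c = b·h³/36 = 1.26 × 2.78³/36 = 0.751973 m⁴.
Centre of pressure: y_p = y_c + I_c/(y_c·A) = 3.70667 + 0.751973/(3.70667 × 1.7514) = 3.70667 + 0.115833 = 3.8225 m along the plane.
The resultant acts 0.926667 + 0.115833 = 1.0425 m (along the plate) below the hinge at the top edge, so the moment about the hinge is M = F × 1.0425 = 63.0531 × 1.0425 = 65.7329 kN·m.
A normal force at the bottom, 2.78 m from the hinge, must supply this moment: P = 65.7329/2.78 = 23.6449 kN.

P ≈ 24 kN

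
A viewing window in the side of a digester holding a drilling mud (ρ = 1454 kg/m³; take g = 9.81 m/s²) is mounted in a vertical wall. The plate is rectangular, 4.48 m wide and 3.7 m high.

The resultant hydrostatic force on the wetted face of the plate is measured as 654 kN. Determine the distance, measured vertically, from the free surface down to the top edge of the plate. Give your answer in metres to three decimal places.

γ = ρg = 1454 × 9.81 / 1000 = 14.26374 kN/m³.
A = 4.48 × 3.7 = 16.576 m².
From F = γ·h_c·A, the centroid depth is h_c = 654/(14.26374 × 16.576) = 2.76608 m.
The centroid lies 3.7/2 = 1.85 m below the top edge, so the top edge sits at h_top = 2.76608 − 1.85 = 0.91608 m below the surface.

d_top ≈ 0.916 m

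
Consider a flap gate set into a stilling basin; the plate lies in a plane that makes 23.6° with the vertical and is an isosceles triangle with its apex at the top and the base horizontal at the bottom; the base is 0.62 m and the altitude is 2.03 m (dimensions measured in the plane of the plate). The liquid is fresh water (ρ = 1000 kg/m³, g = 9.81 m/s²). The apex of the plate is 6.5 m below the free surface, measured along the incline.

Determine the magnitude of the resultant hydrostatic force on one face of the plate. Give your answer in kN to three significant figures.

γ = ρg = 1000 × 9.81 = 9810 N/m³ = 9.81 kN/m³.
The plate makes 23.6° with the vertical, i.e. θ = 90° − 23.6° = 66.4° to the horizontal. Measuring y along the incline from the free-surface line, vertical depth h = y·sinθ with sinθ = 0.916363.
With the apex up, the centroid sits 2h/3 = 2 × 2.03/3 = 1.35333 m below the apex, so y_c = 6.5 + 1.35333 = 7.85333 m and h_c = 7.85333 × 0.916363 = 7.1965 m.
A = ½ × 0.62 × 2.03 = 0.6293 m².
Resultant F = γ·h_c·A = 9.81 × 7.1965 × 0.6293 = 44.4271 kN.

F ≈ 44.4 kN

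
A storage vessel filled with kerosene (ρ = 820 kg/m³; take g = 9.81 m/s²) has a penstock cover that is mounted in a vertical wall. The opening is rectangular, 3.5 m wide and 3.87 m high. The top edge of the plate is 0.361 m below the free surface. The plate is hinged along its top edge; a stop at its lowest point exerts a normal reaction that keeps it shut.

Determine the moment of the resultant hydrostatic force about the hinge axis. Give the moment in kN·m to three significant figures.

γ = ρg = 820 × 9.81 / 1000 = 8.0442 kN/m³.
The centroid lies 3.87/2 = 1.935 m below the top edge, so the centroid depth is h_c = 0.361 + 1.935 = 2.296 m.
A = 3.5 × 3.87 = 13.545 m².
Resultant F = γ·h_c·A = 8.0442 × 2.296 × 13.545 = 250.169 kN.
I_c = b·h³/12 = 3.5 × 3.87³/12 = 16.9052 m⁴.
Centre of pressure: y_p = y_c + I_c/(y_c·A) = 2.296 + 16.9052/(2.296 × 13.545) = 2.296 + 0.543587 = 2.83959 m along the plane.
The resultant acts 1.935 + 0.543587 = 2.47859 m (along the plate) below the hinge at the top edge, so the moment about the hinge is M = F × 2.47859 = 250.169 × 2.47859 = 620.066 kN·m.

M ≈ 620 kN·m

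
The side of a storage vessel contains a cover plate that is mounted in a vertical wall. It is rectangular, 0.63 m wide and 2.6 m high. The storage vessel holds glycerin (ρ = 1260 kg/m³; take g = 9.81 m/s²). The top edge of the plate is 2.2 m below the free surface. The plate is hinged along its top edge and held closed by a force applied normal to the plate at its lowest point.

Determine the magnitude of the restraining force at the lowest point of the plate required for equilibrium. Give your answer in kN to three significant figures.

P ≈ 39.8 kN

γ = ρg = 1260 × 9.81 / 1000 = 12.3606 kN/m³.
The centroid lies 2.6/2 = 1.3 m below the top edge, so the centroid depth is h_c = 2.2 + 1.3 = 3.5 m.
A = 0.63 × 2.6 = 1.638 m².
Resultant F = γ·h_c·A = 12.3606 × 3.5 × 1.638 = 70.8633 kN.
I_c = b·h³/12 = 0.63 × 2.6³/12 = 0.92274 m⁴.
Centre of pressure: y_p = y_c + I_c/(y_c·A) = 3.5 + 0.92274/(3.5 × 1.638) = 3.5 + 0.160952 = 3.66095 m along the plane.
The resultant acts 1.3 + 0.160952 = 1.46095 m (along the plate) below the hinge at the top edge, so the moment about the hinge is M = F × 1.46095 = 70.8633 × 1.46095 = 103.528 kN·m.
A normal force at the bottom, 2.6 m from the hinge, must supply this moment: P = 103.528/2.6 = 39.8185 kN.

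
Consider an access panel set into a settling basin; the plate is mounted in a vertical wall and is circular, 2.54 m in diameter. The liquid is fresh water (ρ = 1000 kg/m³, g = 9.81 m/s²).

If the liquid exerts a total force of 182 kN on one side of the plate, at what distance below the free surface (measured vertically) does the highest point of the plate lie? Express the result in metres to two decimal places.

γ = ρg = 1000 × 9.81 = 9810 N/m³ = 9.81 kN/m³.
A = π(1.27)² = 5.06707 m².
From F = γ·h_c·A, the centroid depth is h_c = 182/(9.81 × 5.06707) = 3.66139 m.
The centroid is at the centre, 1.27 m below the top of the plate, so the highest point sits at h_top = 3.66139 − 1.27 = 2.39139 m below the surface.

d_top ≈ 2.39 m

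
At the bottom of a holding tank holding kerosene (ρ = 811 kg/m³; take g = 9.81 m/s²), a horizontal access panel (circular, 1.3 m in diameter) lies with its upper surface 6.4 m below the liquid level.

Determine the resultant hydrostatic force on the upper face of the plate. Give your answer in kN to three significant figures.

γ = ρg = 811 × 9.81 / 1000 = 7.95591 kN/m³.
The plate is horizontal, so pressure is uniform at p = γ·h = 7.95591 × 6.4 = 50.9178 kN/m².
A = π(0.65)² = 1.32732 m².
F = p·A = 50.9178 × 1.32732 = 67.5842 kN.

F ≈ 67.6 kN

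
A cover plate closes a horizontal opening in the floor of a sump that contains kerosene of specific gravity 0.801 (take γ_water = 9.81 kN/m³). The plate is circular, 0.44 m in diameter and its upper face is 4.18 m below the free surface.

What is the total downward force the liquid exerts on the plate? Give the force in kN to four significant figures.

γ = 0.801 × 9.81 = 7.85781 kN/m³.
The plate is horizontal, so pressure is uniform at p = γ·h = 7.85781 × 4.18 = 32.8456 kN/m².
A = π(0.22)² = 0.152053 m².
F = p·A = 32.8456 × 0.152053 = 4.99427 kN.

F ≈ 4.994 kN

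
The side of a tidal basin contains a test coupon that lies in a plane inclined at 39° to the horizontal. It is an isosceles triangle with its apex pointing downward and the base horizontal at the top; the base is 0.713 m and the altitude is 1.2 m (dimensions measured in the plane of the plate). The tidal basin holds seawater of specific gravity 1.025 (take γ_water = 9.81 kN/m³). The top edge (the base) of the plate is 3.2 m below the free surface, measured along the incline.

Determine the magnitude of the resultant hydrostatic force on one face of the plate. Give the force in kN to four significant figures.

γ = 1.025 × 9.81 = 10.05525 kN/m³.
Let θ = 39° be the plate's angle to the horizontal; measure y along the incline from where the plane meets the free surface. Vertical depth h = y·sinθ with sinθ = 0.629320.
With the apex down, the centroid sits h/3 = 1.2/3 = 0.4 m below the base (the top edge), so y_c = 3.2 + 0.4 = 3.6 m and h_c = 3.6 × 0.629320 = 2.26555 m.
A = ½ × 0.713 × 1.2 = 0.4278 m².
Resultant F = γ·h_c·A = 10.05525 × 2.26555 × 0.4278 = 9.74557 kN.

F ≈ 9.746 kN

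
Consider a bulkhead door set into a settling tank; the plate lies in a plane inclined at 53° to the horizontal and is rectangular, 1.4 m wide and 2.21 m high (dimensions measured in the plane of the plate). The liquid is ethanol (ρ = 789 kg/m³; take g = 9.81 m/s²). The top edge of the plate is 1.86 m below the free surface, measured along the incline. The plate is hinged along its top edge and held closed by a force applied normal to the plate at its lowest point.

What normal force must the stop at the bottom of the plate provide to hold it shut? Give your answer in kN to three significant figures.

γ = ρg = 789 × 9.81 / 1000 = 7.74009 kN/m³.
Let θ = 53° be the plate's angle to the horizontal; measure y along the incline from where the plane meets the free surface. Vertical depth h = y·sinθ with sinθ = 0.798636.
The centroid lies 2.21/2 = 1.105 m below the top edge, so y_c = 1.86 + 1.105 = 2.965 m and h_c = 2.965 × 0.798636 = 2.36796 m.
A = 1.4 × 2.21 = 3.094 m².
Resultant F = γ·h_c·A = 7.74009 × 2.36796 × 3.094 = 56.7075 kN.
I_c = b·h³/12 = 1.4 × 2.21³/12 = 1.25928 m⁴.
Centre of pressure: y_p = y_c + I_c/(y_c·A) = 2.965 + 1.25928/(2.965 × 3.094) = 2.965 + 0.137271 = 3.10227 m along the plane.
The resultant acts 1.105 + 0.137271 = 1.24227 m (along the plate) below the hinge at the top edge, so the moment about the hinge is M = F × 1.24227 = 56.7075 × 1.24227 = 70.446 kN·m.
A normal force at the bottom, 2.21 m from the hinge, must supply this moment: P = 70.446/2.21 = 31.876 kN.

P ≈ 31.9 kN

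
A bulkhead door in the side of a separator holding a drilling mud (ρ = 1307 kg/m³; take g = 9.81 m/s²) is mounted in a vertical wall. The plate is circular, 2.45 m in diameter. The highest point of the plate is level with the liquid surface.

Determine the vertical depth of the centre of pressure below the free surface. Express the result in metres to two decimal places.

γ = ρg = 1307 × 9.81 / 1000 = 12.82167 kN/m³.
The centroid is at the centre, 1.225 m below the top of the plate, so the centroid depth is h_c = 1.225 m.
A = π(1.225)² = 4.71435 m².
Resultant F = γ·h_c·A = 12.82167 × 1.225 × 4.71435 = 74.0462 kN.
I_c = πr⁴/4 = π × 1.225⁴/4 = 1.76862 m⁴.
Centre of pressure: y_p = y_c + I_c/(y_c·A) = 1.225 + 1.76862/(1.225 × 4.71435) = 1.225 + 0.30625 = 1.53125 m along the plane.

h_p = 1.53 m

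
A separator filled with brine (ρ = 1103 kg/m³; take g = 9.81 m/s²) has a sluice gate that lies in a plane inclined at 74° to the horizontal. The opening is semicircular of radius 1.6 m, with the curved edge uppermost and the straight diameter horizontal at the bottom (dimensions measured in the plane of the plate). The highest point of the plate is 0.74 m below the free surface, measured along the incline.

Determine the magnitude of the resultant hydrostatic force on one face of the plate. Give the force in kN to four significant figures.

γ = ρg = 1103 × 9.81 / 1000 = 10.82043 kN/m³.
Let θ = 74° be the plate's angle to the horizontal; measure y along the incline from where the plane meets the free surface. Vertical depth h = y·sinθ with sinθ = 0.961262.
The centroid lies 4r/(3π) = 0.679061 m above the diameter, so r − 4r/(3π) = 1.6 − 0.679061 = 0.920939 m below the topmost point, so y_c = 0.74 + 0.920939 = 1.66094 m and h_c = 1.66094 × 0.961262 = 1.5966 m.
A = πr²/2 = π × 1.6²/2 = 4.02124 m².
Resultant F = γ·h_c·A = 10.82043 × 1.5966 × 4.02124 = 69.4705 kN.

F ≈ 69.47 kN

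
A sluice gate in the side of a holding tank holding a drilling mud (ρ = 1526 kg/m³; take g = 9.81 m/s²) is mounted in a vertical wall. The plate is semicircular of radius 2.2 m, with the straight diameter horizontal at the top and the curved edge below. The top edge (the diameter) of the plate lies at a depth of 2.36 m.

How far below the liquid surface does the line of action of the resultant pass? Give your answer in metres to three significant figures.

γ = ρg = 1526 × 9.81 / 1000 = 14.97006 kN/m³.
The centroid of a semicircle lies 4r/(3π) = 0.933709 m from the diameter, here below the top edge, so the centroid depth is h_c = 2.36 + 0.933709 = 3.29371 m.
A = πr²/2 = π × 2.2²/2 = 7.60265 m².
Resultant F = γ·h_c·A = 14.97006 × 3.29371 × 7.60265 = 374.864 kN.
I_c = (π/8 − 8/(9π))·r⁴ = 0.109757 × 2.2⁴ = 2.57112 m⁴.
Centre of pressure: y_p = y_c + I_c/(y_c·A) = 3.29371 + 2.57112/(3.29371 × 7.60265) = 3.29371 + 0.102677 = 3.39639 m along the plane.

h_p = 3.40 m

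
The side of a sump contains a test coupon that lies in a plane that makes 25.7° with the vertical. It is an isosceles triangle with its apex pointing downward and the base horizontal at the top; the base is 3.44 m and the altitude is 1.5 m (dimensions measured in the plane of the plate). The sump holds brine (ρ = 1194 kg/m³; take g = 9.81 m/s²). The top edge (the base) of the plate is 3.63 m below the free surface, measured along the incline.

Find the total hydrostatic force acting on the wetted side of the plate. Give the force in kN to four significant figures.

γ = ρg = 1194 × 9.81 / 1000 = 11.71314 kN/m³.
The plate makes 25.7° with the vertical, i.e. θ = 90° − 25.7° = 64.3° to the horizontal. Measuring y along the incline from the free-surface line, vertical depth h = y·sinθ with sinθ = 0.901077.
With the apex down, the centroid sits h/3 = 1.5/3 = 0.5 m below the base (the top edge), so y_c = 3.63 + 0.5 = 4.13 m and h_c = 4.13 × 0.901077 = 3.72145 m.
A = ½ × 3.44 × 1.5 = 2.58 m².
Resultant F = γ·h_c·A = 11.71314 × 3.72145 × 2.58 = 112.462 kN.

F ≈ 112.5 kN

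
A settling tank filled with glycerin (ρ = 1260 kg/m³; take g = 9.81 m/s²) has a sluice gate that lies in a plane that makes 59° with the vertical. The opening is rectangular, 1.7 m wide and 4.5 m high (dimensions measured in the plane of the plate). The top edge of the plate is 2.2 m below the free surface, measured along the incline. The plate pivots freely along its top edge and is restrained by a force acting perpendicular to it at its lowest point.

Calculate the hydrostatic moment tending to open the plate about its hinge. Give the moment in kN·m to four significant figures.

M ≈ 569.8 kN·m

γ = ρg = 1260 × 9.81 / 1000 = 12.3606 kN/m³.
The plate makes 59° with the vertical, i.e. θ = 90° − 59° = 31° to the horizontal. Measuring y along the incline from the free-surface line, vertical depth h = y·sinθ with sinθ = 0.515038.
The centroid lies 4.5/2 = 2.25 m below the top edge, so y_c = 2.2 + 2.25 = 4.45 m and h_c = 4.45 × 0.515038 = 2.29192 m.
A = 1.7 × 4.5 = 7.65 m².
Resultant F = γ·h_c·A = 12.3606 × 2.29192 × 7.65 = 216.721 kN.
I_c = b·h³/12 = 1.7 × 4.5³/12 = 12.9094 m⁴.
Centre of pressure: y_p = y_c + I_c/(y_c·A) = 4.45 + 12.9094/(4.45 × 7.65) = 4.45 + 0.379214 = 4.82921 m along the plane.
The resultant acts 2.25 + 0.379214 = 2.62921 m (along the plate) below the hinge at the top edge, so the moment about the hinge is M = F × 2.62921 = 216.721 × 2.62921 = 569.805 kN·m.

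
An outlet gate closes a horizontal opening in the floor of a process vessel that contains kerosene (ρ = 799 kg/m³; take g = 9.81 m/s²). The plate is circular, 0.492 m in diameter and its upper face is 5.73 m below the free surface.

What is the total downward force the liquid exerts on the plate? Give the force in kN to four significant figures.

γ = ρg = 799 × 9.81 / 1000 = 7.83819 kN/m³.
The plate is horizontal, so pressure is uniform at p = γ·h = 7.83819 × 5.73 = 44.9128 kN/m².
A = π(0.246)² = 0.190117 m².
F = p·A = 44.9128 × 0.190117 = 8.53869 kN.

F ≈ 8.539 kN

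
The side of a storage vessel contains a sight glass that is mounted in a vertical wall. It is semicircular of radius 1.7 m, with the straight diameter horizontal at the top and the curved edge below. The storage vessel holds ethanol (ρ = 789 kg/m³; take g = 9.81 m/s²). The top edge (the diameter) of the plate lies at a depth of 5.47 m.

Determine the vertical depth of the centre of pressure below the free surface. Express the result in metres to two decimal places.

γ = ρg = 789 × 9.81 / 1000 = 7.74009 kN/m³.
The centroid of a semicircle lies 4r/(3π) = 0.721502 m from the diameter, here below the top edge, so the centroid depth is h_c = 5.47 + 0.721502 = 6.1915 m.
A = πr²/2 = π × 1.7²/2 = 4.5396 m².
Resultant F = γ·h_c·A = 7.74009 × 6.1915 × 4.5396 = 217.55 kN.
I_c = (π/8 − 8/(9π))·r⁴ = 0.109757 × 1.7⁴ = 0.916701 m⁴.
Centre of pressure: y_p = y_c + I_c/(y_c·A) = 6.1915 + 0.916701/(6.1915 × 4.5396) = 6.1915 + 0.0326148 = 6.22411 m along the plane.

h_p = 6.22 m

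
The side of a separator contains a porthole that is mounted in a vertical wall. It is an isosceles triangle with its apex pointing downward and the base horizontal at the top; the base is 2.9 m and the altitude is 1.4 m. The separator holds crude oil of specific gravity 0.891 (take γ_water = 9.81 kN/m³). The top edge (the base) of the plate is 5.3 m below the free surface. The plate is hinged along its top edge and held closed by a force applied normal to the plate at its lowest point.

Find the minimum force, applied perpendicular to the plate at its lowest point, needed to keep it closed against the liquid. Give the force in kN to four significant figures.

P ≈ 35.49 kN

γ = 0.891 × 9.81 = 8.74071 kN/m³.
With the apex down, the centroid sits h/3 = 1.4/3 = 0.466667 m below the base (the top edge), so the centroid depth is h_c = 5.3 + 0.466667 = 5.76667 m.
A = ½ × 2.9 × 1.4 = 2.03 m².
Resultant F = γ·h_c·A = 8.74071 × 5.76667 × 2.03 = 102.322 kN.
I_c = b·h³/36 = 2.9 × 1.4³/36 = 0.221044 m⁴.
Centre of pressure: y_p = y_c + I_c/(y_c·A) = 5.76667 + 0.221044/(5.76667 × 2.03) = 5.76667 + 0.0188824 = 5.78555 m along the plane.
The resultant acts 0.466667 + 0.0188824 = 0.485549 m (along the plate) below the hinge at the top edge, so the moment about the hinge is M = F × 0.485549 = 102.322 × 0.485549 = 49.6823 kN·m.
A normal force at the bottom, 1.4 m from the hinge, must supply this moment: P = 49.6823/1.4 = 35.4874 kN.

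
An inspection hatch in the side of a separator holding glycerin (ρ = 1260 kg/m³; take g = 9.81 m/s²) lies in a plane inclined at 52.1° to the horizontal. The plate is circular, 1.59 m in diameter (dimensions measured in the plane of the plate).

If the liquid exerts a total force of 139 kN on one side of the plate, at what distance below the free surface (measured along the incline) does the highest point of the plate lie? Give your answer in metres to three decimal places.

y_top ≈ 6.382 m

γ = ρg = 1260 × 9.81 / 1000 = 12.3606 kN/m³.
A = π(0.795)² = 1.98557 m².
From F = γ·h_c·A, the centroid depth is h_c = 139/(12.3606 × 1.98557) = 5.66357 m.
Let θ = 52.1° be the plate's angle to the horizontal; measure y along the incline from where the plane meets the free surface. Vertical depth h = y·sinθ with sinθ = 0.789084.
Along the incline, y_c = h_c/sinθ = 5.66357/0.789084 = 7.1774 m.
The centroid is at the centre, 0.795 m below the top of the plate, so the highest point sits at y_top = 7.1774 − 0.795 = 6.3824 m along the incline.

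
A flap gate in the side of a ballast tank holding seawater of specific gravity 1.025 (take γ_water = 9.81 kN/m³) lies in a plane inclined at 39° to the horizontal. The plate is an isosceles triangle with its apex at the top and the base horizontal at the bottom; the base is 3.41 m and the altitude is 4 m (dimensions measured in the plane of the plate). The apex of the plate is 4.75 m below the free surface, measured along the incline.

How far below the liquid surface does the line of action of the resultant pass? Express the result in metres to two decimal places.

γ = 1.025 × 9.81 = 10.05525 kN/m³.
Let θ = 39° be the plate's angle to the horizontal; measure y along the incline from where the plane meets the free surface. Vertical depth h = y·sinθ with sinθ = 0.629320.
With the apex up, the centroid sits 2h/3 = 2 × 4/3 = 2.66667 m below the apex, so y_c = 4.75 + 2.66667 = 7.41667 m and h_c = 7.41667 × 0.629320 = 4.66746 m.
A = ½ × 3.41 × 4 = 6.82 m².
Resultant F = γ·h_c·A = 10.05525 × 4.66746 × 6.82 = 320.079 kN.
I_c = b·h³/36 = 3.41 × 4³/36 = 6.06222 m⁴.
Centre of pressure: y_p = y_c + I_c/(y_c·A) = 7.41667 + 6.06222/(7.41667 × 6.82) = 7.41667 + 0.11985 = 7.53652 m along the plane.
Vertically, h_p = y_p·sinθ = 7.53652 × 0.629320 = 4.74288 m.

h_p = 4.74 m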